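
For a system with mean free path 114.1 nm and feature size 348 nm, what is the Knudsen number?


Knudsen number Kn = lambda / L
Kn = 114.1 / 348
Kn = 0.3279

0.3279


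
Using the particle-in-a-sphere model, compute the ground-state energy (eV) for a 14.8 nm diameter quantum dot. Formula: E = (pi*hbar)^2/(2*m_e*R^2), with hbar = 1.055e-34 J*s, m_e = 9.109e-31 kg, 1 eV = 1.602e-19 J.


Radius R = 14.8/2 = 7.4 nm = 7.4e-09 m
E = (pi * 1.055e-34)^2 / (2 * 9.109e-31 * (7.4e-09)^2)
E(J) = 1.10113e-21
E = E(J) / 1.602e-19 = 0.0069 eV

0.0069


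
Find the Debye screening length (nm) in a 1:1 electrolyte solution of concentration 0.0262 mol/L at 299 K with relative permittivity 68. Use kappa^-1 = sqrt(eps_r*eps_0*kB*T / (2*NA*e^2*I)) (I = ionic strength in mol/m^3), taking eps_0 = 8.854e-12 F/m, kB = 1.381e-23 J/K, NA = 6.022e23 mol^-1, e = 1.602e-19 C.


Ionic strength I = 0.0262 * 1^2 * 1000 = 26.2 mol/m^3
kappa^-1 = sqrt(68 * 8.854e-12 * 1.381e-23 * 299 / (2 * 6.022e23 * (1.602e-19)^2 * 26.2))
kappa^-1 = 1.752 nm

1.752


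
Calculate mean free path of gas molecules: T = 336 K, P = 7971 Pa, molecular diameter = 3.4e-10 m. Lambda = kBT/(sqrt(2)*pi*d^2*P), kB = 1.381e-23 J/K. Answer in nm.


Mean free path: lambda = kB*T / (sqrt(2) * pi * d^2 * P)
lambda = 1.381e-23 * 336 / (sqrt(2) * pi * (3.4e-10)^2 * 7971)
lambda = 1.13344e-06 m
lambda = 1133.44 nm

1133.44


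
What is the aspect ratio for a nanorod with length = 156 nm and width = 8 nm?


Aspect ratio AR = length / diameter
AR = 156 / 8
AR = 19.5

19.5


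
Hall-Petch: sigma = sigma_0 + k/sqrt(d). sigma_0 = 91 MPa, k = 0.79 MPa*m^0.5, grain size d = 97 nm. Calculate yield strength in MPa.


d = 97 nm = 9.7e-08 m
sqrt(d) = 0.0003114482
Hall-Petch contribution = k / sqrt(d) = 0.79 / 0.0003114482 = 2536.5 MPa
sigma = sigma_0 + k/sqrt(d) = 91 + 2536.5 = 2627.5 MPa

2627.5


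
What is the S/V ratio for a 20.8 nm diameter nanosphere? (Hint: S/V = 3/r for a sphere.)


Radius r = 20.8/2 = 10.4 nm
S/V = 3 / r = 3 / 10.4
S/V = 0.2885 nm^-1

0.2885


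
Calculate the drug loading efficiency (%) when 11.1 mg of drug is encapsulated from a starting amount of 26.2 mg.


Drug loading efficiency = (drug loaded / drug initial) * 100
DLE = 11.1 / 26.2 * 100
DLE = 0.4237 * 100
DLE = 42.37%

42.37


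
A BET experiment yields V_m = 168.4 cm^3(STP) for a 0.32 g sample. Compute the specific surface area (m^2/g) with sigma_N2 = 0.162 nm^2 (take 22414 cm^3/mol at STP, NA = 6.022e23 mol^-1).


Number of moles in monolayer = V_m / 22414 = 168.4 / 22414 = 0.00751316
Number of molecules = moles * NA = 0.00751316 * 6.022e23
SA = molecules * sigma / mass
SA = (168.4 / 22414) * 6.022e23 * 0.162e-18 / 0.32
SA = 2290.5 m^2/g

2290.5


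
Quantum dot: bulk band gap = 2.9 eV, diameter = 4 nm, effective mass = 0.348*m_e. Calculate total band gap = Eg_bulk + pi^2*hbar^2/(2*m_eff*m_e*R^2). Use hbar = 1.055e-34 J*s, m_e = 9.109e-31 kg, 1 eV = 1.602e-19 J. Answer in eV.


Radius R = 4/2 nm = 2e-09 m
Confinement energy dE = pi^2 * hbar^2 / (2 * m_eff * m_e * R^2)
dE = pi^2 * (1.055e-34)^2 / (2 * 0.348 * 9.109e-31 * (2e-09)^2) J, divided by 1.602e-19 J/eV
dE = 0.2704 eV
Total band gap = E_g(bulk) + dE = 2.9 + 0.2704 = 3.1704 eV

3.1704


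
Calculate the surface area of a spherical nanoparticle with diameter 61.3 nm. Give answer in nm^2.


Radius r = 61.3/2 = 30.65 nm
Surface area SA = 4 * pi * r^2
SA = 4 * pi * (30.65)^2
SA = 11805.13 nm^2

11805.13


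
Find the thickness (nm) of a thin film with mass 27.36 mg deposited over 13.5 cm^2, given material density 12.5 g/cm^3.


Convert: m = 27.36 mg = 2.7360e-05 kg, A = 13.5 cm^2 = 1.3500e-03 m^2, rho = 12.5 g/cm^3 = 12500 kg/m^3
t = m / (A * rho)
t = 2.7360e-05 / (1.3500e-03 * 12500)
t = 1.6213e-06 m = 1621.3 nm

1621.3


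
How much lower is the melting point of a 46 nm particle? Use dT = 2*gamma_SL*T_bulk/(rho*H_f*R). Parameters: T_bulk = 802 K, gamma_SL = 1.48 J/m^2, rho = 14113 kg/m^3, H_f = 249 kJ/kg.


Radius R = 46/2 = 23 nm = 2.3e-08 m
Convert H_f = 249 kJ/kg = 249000 J/kg
dT = 2 * gamma_SL * T_bulk / (rho * H_f * R)
dT = 2 * 1.48 * 802 / (14113 * 249000 * 2.3e-08)
dT = 29.4 K

29.4


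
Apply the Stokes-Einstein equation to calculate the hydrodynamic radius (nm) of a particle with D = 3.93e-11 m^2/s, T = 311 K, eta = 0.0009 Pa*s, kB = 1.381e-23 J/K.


Stokes-Einstein: R = kB*T / (6*pi*eta*D)
R = 1.381e-23 * 311 / (6 * pi * 0.0009 * 3.93e-11)
R = 6.44196e-09 m = 6.44 nm

6.44


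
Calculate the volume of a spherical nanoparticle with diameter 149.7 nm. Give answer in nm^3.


Radius r = 149.7/2 = 74.85 nm
Volume V = (4/3) * pi * r^3
V = (4/3) * pi * (74.85)^3
V = 1756564.18 nm^3

1756564.18


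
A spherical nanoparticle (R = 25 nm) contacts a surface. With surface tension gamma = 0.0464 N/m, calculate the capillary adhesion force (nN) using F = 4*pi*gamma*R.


Convert radius: R = 25 nm = 2.5e-08 m
F = 4 * pi * gamma * R
F = 4 * pi * 0.0464 * 2.5e-08
F = 1.4577e-08 N = 14.577 nN

14.577


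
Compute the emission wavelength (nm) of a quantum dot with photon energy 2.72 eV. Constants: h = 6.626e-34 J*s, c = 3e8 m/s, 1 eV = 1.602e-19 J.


Convert energy: E = 2.72 eV = 2.72 * 1.602e-19 = 4.35744e-19 J
lambda = h*c / E = 6.626e-34 * 3e8 / 4.35744e-19
lambda = 4.56185e-07 m = 456.2 nm

456.2


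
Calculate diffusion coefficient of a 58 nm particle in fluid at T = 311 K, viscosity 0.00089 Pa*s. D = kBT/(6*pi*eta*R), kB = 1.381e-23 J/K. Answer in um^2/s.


Radius R = 58/2 = 29 nm = 2.9e-08 m
D = kB*T / (6*pi*eta*R)
D = 1.381e-23 * 311 / (6 * pi * 0.00089 * 2.9e-08)
D = 8.82805e-12 m^2/s = 8.828 um^2/s

8.828


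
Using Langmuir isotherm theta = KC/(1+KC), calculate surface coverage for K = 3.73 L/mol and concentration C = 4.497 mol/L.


Langmuir isotherm: theta = K*C / (1 + K*C)
K*C = 3.73 * 4.497 = 16.77381
theta = 16.77381 / (1 + 16.77381) = 16.77381 / 17.77381
theta = 0.9437

0.9437


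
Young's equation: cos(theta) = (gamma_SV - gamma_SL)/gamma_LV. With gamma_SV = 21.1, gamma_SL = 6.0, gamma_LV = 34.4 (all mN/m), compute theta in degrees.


cos(theta) = (gamma_SV - gamma_SL) / gamma_LV
cos(theta) = (21.1 - 6.0) / 34.4
cos(theta) = 0.438953
theta = arccos(0.438953) = 63.96 degrees

63.96


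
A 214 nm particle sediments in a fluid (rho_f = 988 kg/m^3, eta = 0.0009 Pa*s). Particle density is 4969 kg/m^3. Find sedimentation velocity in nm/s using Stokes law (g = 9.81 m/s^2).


Radius R = 214/2 nm = 1.07e-07 m
Density difference = 4969 - 988 = 3981 kg/m^3
v = 2 * R^2 * (rho_p - rho_f) * g / (9 * eta)
v = 2 * (1.07e-07)^2 * 3981 * 9.81 / (9 * 0.0009)
v = 1.10401e-07 m/s = 110.4012 nm/s

110.4012


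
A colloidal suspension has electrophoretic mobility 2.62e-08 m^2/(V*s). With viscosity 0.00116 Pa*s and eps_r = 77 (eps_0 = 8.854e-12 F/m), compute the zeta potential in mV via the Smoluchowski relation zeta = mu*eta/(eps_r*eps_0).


Smoluchowski equation: zeta = mu * eta / (eps_r * eps_0)
zeta = 2.62e-08 * 0.00116 / (77 * 8.854e-12)
zeta = 0.044579 V = 44.58 mV

44.58


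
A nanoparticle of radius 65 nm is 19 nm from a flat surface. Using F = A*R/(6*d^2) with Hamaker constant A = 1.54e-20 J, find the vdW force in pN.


Convert to SI: R = 65 nm = 6.5e-08 m, d = 19 nm = 1.9e-08 m
F = A * R / (6 * d^2)
F = 1.54e-20 * 6.5e-08 / (6 * (1.9e-08)^2)
F = 4.62142e-13 N = 0.462 pN

0.462


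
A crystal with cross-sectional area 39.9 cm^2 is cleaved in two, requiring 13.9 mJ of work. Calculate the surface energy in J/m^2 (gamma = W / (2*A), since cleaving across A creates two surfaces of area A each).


Convert: A = 39.9 cm^2 = 0.00399 m^2, W = 13.9 mJ = 0.0139 J
Cleaving exposes two faces of area A, so total new surface = 2*A and gamma = W / (2*A)
gamma = 0.0139 / (2 * 0.00399)
gamma = 1.742 J/m^2

1.742


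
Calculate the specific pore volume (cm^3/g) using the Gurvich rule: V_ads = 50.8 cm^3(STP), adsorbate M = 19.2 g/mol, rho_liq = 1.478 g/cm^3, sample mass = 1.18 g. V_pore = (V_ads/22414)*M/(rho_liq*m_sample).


Moles adsorbed n = V_ads / 22414 = 50.8 / 22414 = 2.266441e-03 mol
Liquid volume V_liq = n * M / rho_liq = 2.266441e-03 * 19.2 / 1.478 = 0.02944 cm^3
Specific pore volume V_pore = V_liq / m_sample = 0.02944 / 1.18
V_pore = 0.025 cm^3/g

0.025


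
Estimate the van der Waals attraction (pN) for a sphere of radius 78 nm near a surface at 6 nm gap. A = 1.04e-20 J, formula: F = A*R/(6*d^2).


Convert to SI: R = 78 nm = 7.8e-08 m, d = 6 nm = 6e-09 m
F = A * R / (6 * d^2)
F = 1.04e-20 * 7.8e-08 / (6 * (6e-09)^2)
F = 3.75556e-12 N = 3.756 pN

3.756


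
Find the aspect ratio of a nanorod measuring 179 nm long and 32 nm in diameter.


Aspect ratio AR = length / diameter
AR = 179 / 32
AR = 5.59

5.59


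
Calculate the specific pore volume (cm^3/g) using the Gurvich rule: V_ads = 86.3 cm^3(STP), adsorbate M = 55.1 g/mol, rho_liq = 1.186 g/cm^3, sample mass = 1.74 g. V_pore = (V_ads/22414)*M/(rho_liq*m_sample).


Moles adsorbed n = V_ads / 22414 = 86.3 / 22414 = 3.850272e-03 mol
Liquid volume V_liq = n * M / rho_liq = 3.850272e-03 * 55.1 / 1.186 = 0.17888 cm^3
Specific pore volume V_pore = V_liq / m_sample = 0.17888 / 1.74
V_pore = 0.1028 cm^3/g

0.1028


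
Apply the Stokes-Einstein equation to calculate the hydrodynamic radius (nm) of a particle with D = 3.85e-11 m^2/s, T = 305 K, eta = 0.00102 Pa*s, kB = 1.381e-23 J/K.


Stokes-Einstein: R = kB*T / (6*pi*eta*D)
R = 1.381e-23 * 305 / (6 * pi * 0.00102 * 3.85e-11)
R = 5.69025e-09 m = 5.69 nm

5.69


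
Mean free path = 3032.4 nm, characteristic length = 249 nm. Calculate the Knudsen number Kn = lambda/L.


Knudsen number Kn = lambda / L
Kn = 3032.4 / 249
Kn = 12.1783

12.1783


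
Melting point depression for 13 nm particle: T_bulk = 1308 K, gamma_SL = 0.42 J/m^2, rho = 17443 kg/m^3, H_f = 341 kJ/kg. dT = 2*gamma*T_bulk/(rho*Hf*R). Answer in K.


Radius R = 13/2 = 6.5 nm = 6.5e-09 m
Convert H_f = 341 kJ/kg = 341000 J/kg
dT = 2 * gamma_SL * T_bulk / (rho * H_f * R)
dT = 2 * 0.42 * 1308 / (17443 * 341000 * 6.5e-09)
dT = 28.4 K

28.4


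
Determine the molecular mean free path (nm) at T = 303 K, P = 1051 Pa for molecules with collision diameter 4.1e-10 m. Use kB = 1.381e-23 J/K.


Mean free path: lambda = kB*T / (sqrt(2) * pi * d^2 * P)
lambda = 1.381e-23 * 303 / (sqrt(2) * pi * (4.1e-10)^2 * 1051)
lambda = 5.33091e-06 m
lambda = 5330.91 nm

5330.91


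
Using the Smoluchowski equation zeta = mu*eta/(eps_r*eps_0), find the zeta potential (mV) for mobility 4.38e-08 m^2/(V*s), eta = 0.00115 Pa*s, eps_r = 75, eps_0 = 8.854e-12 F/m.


Smoluchowski equation: zeta = mu * eta / (eps_r * eps_0)
zeta = 4.38e-08 * 0.00115 / (75 * 8.854e-12)
zeta = 0.075853 V = 75.85 mV

75.85


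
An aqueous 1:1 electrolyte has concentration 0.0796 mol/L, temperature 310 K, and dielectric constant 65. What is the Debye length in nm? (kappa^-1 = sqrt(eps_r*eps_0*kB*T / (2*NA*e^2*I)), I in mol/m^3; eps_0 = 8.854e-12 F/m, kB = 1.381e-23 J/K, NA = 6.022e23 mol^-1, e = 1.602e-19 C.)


Ionic strength I = 0.0796 * 1^2 * 1000 = 79.6 mol/m^3
kappa^-1 = sqrt(65 * 8.854e-12 * 1.381e-23 * 310 / (2 * 6.022e23 * (1.602e-19)^2 * 79.6))
kappa^-1 = 1.001 nm

1.001


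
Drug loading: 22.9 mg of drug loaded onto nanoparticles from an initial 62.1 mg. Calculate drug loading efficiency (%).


Drug loading efficiency = (drug loaded / drug initial) * 100
DLE = 22.9 / 62.1 * 100
DLE = 0.3688 * 100
DLE = 36.88%

36.88


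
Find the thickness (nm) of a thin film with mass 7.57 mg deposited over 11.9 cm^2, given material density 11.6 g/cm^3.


Convert: m = 7.57 mg = 7.5700e-06 kg, A = 11.9 cm^2 = 1.1900e-03 m^2, rho = 11.6 g/cm^3 = 11600 kg/m^3
t = m / (A * rho)
t = 7.5700e-06 / (1.1900e-03 * 11600)
t = 5.4839e-07 m = 548.4 nm

548.4


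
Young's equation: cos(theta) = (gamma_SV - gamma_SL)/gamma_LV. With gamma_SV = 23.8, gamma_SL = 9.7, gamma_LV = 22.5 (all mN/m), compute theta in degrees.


cos(theta) = (gamma_SV - gamma_SL) / gamma_LV
cos(theta) = (23.8 - 9.7) / 22.5
cos(theta) = 0.626667
theta = arccos(0.626667) = 51.2 degrees

51.2


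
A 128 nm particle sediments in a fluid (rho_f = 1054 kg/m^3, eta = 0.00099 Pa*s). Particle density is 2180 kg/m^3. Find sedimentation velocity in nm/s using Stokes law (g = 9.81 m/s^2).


Radius R = 128/2 nm = 6.4e-08 m
Density difference = 2180 - 1054 = 1126 kg/m^3
v = 2 * R^2 * (rho_p - rho_f) * g / (9 * eta)
v = 2 * (6.4e-08)^2 * 1126 * 9.81 / (9 * 0.00099)
v = 1.01559e-08 m/s = 10.1559 nm/s

10.1559


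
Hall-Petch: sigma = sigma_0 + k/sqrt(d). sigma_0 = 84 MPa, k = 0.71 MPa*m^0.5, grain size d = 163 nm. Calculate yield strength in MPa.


d = 163 nm = 1.63e-07 m
sqrt(d) = 0.0004037326
Hall-Petch contribution = k / sqrt(d) = 0.71 / 0.0004037326 = 1758.6 MPa
sigma = sigma_0 + k/sqrt(d) = 84 + 1758.6 = 1842.6 MPa

1842.6


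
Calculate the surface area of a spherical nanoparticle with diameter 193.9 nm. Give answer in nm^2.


Radius r = 193.9/2 = 96.95 nm
Surface area SA = 4 * pi * r^2
SA = 4 * pi * (96.95)^2
SA = 118115.12 nm^2

118115.12


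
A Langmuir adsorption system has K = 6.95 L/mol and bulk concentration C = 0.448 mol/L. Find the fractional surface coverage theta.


Langmuir isotherm: theta = K*C / (1 + K*C)
K*C = 6.95 * 0.448 = 3.1136
theta = 3.1136 / (1 + 3.1136) = 3.1136 / 4.1136
theta = 0.7569

0.7569


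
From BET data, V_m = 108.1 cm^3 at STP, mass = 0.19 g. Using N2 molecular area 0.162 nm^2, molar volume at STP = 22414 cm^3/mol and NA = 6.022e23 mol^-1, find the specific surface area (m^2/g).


Number of moles in monolayer = V_m / 22414 = 108.1 / 22414 = 0.00482288
Number of molecules = moles * NA = 0.00482288 * 6.022e23
SA = molecules * sigma / mass
SA = (108.1 / 22414) * 6.022e23 * 0.162e-18 / 0.19
SA = 2476.3 m^2/g

2476.3


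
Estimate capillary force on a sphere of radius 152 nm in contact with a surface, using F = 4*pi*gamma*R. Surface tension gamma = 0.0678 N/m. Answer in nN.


Convert radius: R = 152 nm = 1.52e-07 m
F = 4 * pi * gamma * R
F = 4 * pi * 0.0678 * 1.52e-07
F = 1.29504e-07 N = 129.504 nN

129.504


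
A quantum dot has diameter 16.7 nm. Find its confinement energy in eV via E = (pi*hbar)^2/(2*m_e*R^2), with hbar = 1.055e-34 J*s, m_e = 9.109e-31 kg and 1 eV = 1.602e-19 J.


Radius R = 16.7/2 = 8.35 nm = 8.35e-09 m
E = (pi * 1.055e-34)^2 / (2 * 9.109e-31 * (8.35e-09)^2)
E(J) = 8.64831e-22
E = E(J) / 1.602e-19 = 0.0054 eV

0.0054


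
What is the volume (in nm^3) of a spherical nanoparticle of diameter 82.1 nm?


Radius r = 82.1/2 = 41.05 nm
Volume V = (4/3) * pi * r^3
V = (4/3) * pi * (41.05)^3
V = 289753.1 nm^3

289753.1


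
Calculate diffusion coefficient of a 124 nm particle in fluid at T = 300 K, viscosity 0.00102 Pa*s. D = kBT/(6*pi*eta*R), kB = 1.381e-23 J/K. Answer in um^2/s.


Radius R = 124/2 = 62 nm = 6.2e-08 m
D = kB*T / (6*pi*eta*R)
D = 1.381e-23 * 300 / (6 * pi * 0.00102 * 6.2e-08)
D = 3.47554e-12 m^2/s = 3.476 um^2/s

3.476


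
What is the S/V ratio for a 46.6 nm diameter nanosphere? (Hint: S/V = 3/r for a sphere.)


Radius r = 46.6/2 = 23.3 nm
S/V = 3 / r = 3 / 23.3
S/V = 0.1288 nm^-1

0.1288


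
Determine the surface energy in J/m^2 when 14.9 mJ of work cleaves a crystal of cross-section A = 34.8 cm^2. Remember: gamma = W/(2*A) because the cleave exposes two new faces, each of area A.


Convert: A = 34.8 cm^2 = 0.00348 m^2, W = 14.9 mJ = 0.0149 J
Cleaving exposes two faces of area A, so total new surface = 2*A and gamma = W / (2*A)
gamma = 0.0149 / (2 * 0.00348)
gamma = 2.141 J/m^2

2.141


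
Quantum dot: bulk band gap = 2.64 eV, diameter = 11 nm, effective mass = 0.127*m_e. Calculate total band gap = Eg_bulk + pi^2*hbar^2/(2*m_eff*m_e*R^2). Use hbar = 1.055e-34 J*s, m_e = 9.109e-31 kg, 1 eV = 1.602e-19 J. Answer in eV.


Radius R = 11/2 nm = 5.5e-09 m
Confinement energy dE = pi^2 * hbar^2 / (2 * m_eff * m_e * R^2)
dE = pi^2 * (1.055e-34)^2 / (2 * 0.127 * 9.109e-31 * (5.5e-09)^2) J, divided by 1.602e-19 J/eV
dE = 0.098 eV
Total band gap = E_g(bulk) + dE = 2.64 + 0.098 = 2.738 eV

2.738


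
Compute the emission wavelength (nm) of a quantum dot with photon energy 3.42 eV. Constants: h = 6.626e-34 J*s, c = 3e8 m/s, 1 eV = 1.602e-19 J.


Convert energy: E = 3.42 eV = 3.42 * 1.602e-19 = 5.47884e-19 J
lambda = h*c / E = 6.626e-34 * 3e8 / 5.47884e-19
lambda = 3.62814e-07 m = 362.8 nm

362.8


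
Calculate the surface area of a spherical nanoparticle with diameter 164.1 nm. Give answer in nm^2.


Radius r = 164.1/2 = 82.05 nm
Surface area SA = 4 * pi * r^2
SA = 4 * pi * (82.05)^2
SA = 84599.35 nm^2

84599.35


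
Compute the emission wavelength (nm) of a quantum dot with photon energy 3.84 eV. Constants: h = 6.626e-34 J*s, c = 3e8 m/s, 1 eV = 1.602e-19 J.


Convert energy: E = 3.84 eV = 3.84 * 1.602e-19 = 6.15168e-19 J
lambda = h*c / E = 6.626e-34 * 3e8 / 6.15168e-19
lambda = 3.23131e-07 m = 323.1 nm

323.1


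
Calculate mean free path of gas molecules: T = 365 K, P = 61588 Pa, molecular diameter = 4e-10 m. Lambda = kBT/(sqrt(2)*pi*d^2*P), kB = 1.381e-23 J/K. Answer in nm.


Mean free path: lambda = kB*T / (sqrt(2) * pi * d^2 * P)
lambda = 1.381e-23 * 365 / (sqrt(2) * pi * (4e-10)^2 * 61588)
lambda = 1.15135e-07 m
lambda = 115.13 nm

115.13


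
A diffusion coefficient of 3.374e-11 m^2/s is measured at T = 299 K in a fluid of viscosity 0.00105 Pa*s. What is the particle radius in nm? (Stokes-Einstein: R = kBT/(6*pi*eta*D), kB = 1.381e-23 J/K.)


Stokes-Einstein: R = kB*T / (6*pi*eta*D)
R = 1.381e-23 * 299 / (6 * pi * 0.00105 * 3.374e-11)
R = 6.18343e-09 m = 6.18 nm

6.18


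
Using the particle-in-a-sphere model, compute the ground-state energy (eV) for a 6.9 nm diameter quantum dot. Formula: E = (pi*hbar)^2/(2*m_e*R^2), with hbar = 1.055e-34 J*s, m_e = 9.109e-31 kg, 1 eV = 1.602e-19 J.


Radius R = 6.9/2 = 3.45 nm = 3.45e-09 m
E = (pi * 1.055e-34)^2 / (2 * 9.109e-31 * (3.45e-09)^2)
E(J) = 5.06601e-21
E = E(J) / 1.602e-19 = 0.0316 eV

0.0316


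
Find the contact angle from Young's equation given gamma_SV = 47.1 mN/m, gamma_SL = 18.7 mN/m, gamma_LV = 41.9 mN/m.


cos(theta) = (gamma_SV - gamma_SL) / gamma_LV
cos(theta) = (47.1 - 18.7) / 41.9
cos(theta) = 0.677804
theta = arccos(0.677804) = 47.33 degrees

47.33


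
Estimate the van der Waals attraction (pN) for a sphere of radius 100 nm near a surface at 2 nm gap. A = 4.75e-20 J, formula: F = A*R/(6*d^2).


Convert to SI: R = 100 nm = 1e-07 m, d = 2 nm = 2e-09 m
F = A * R / (6 * d^2)
F = 4.75e-20 * 1e-07 / (6 * (2e-09)^2)
F = 1.97917e-10 N = 197.917 pN

197.917


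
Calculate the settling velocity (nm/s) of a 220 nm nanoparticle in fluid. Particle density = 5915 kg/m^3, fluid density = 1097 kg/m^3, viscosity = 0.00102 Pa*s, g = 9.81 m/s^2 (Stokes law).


Radius R = 220/2 nm = 1.1e-07 m
Density difference = 5915 - 1097 = 4818 kg/m^3
v = 2 * R^2 * (rho_p - rho_f) * g / (9 * eta)
v = 2 * (1.1e-07)^2 * 4818 * 9.81 / (9 * 0.00102)
v = 1.24597e-07 m/s = 124.5973 nm/s

124.5973


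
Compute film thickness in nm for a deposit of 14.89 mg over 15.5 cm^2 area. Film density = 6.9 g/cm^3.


Convert: m = 14.89 mg = 1.4890e-05 kg, A = 15.5 cm^2 = 1.5500e-03 m^2, rho = 6.9 g/cm^3 = 6900 kg/m^3
t = m / (A * rho)
t = 1.4890e-05 / (1.5500e-03 * 6900)
t = 1.3922e-06 m = 1392.2 nm

1392.2


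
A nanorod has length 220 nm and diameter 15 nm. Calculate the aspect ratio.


Aspect ratio AR = length / diameter
AR = 220 / 15
AR = 14.67

14.67


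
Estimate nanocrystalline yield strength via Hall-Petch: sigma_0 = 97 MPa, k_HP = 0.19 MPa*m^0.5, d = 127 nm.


d = 127 nm = 1.27e-07 m
sqrt(d) = 0.0003563706
Hall-Petch contribution = k / sqrt(d) = 0.19 / 0.0003563706 = 533.2 MPa
sigma = sigma_0 + k/sqrt(d) = 97 + 533.2 = 630.2 MPa

630.2


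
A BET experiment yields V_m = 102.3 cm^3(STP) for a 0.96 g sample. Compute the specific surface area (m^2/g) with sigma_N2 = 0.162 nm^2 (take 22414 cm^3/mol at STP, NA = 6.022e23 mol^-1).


Number of moles in monolayer = V_m / 22414 = 102.3 / 22414 = 0.00456411
Number of molecules = moles * NA = 0.00456411 * 6.022e23
SA = molecules * sigma / mass
SA = (102.3 / 22414) * 6.022e23 * 0.162e-18 / 0.96
SA = 463.8 m^2/g

463.8


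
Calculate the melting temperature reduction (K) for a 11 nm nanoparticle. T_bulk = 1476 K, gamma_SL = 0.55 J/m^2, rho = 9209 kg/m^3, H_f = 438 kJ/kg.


Radius R = 11/2 = 5.5 nm = 5.5e-09 m
Convert H_f = 438 kJ/kg = 438000 J/kg
dT = 2 * gamma_SL * T_bulk / (rho * H_f * R)
dT = 2 * 0.55 * 1476 / (9209 * 438000 * 5.5e-09)
dT = 73.2 K

73.2


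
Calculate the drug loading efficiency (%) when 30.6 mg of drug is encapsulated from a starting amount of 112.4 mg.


Drug loading efficiency = (drug loaded / drug initial) * 100
DLE = 30.6 / 112.4 * 100
DLE = 0.2722 * 100
DLE = 27.22%

27.22


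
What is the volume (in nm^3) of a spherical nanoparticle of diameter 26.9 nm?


Radius r = 26.9/2 = 13.45 nm
Volume V = (4/3) * pi * r^3
V = (4/3) * pi * (13.45)^3
V = 10191.91 nm^3

10191.91


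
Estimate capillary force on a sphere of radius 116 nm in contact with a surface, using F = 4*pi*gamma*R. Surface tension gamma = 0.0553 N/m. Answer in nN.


Convert radius: R = 116 nm = 1.16e-07 m
F = 4 * pi * gamma * R
F = 4 * pi * 0.0553 * 1.16e-07
F = 8.06108e-08 N = 80.6108 nN

80.6108


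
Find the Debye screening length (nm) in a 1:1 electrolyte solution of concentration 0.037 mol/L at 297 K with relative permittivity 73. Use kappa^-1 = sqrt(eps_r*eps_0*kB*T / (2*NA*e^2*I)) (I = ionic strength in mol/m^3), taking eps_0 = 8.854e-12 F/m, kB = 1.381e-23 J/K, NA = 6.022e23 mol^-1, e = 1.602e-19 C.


Ionic strength I = 0.037 * 1^2 * 1000 = 37 mol/m^3
kappa^-1 = sqrt(73 * 8.854e-12 * 1.381e-23 * 297 / (2 * 6.022e23 * (1.602e-19)^2 * 37))
kappa^-1 = 1.523 nm

1.523


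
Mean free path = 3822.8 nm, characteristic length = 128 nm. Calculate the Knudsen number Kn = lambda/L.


Knudsen number Kn = lambda / L
Kn = 3822.8 / 128
Kn = 29.8656

29.8656


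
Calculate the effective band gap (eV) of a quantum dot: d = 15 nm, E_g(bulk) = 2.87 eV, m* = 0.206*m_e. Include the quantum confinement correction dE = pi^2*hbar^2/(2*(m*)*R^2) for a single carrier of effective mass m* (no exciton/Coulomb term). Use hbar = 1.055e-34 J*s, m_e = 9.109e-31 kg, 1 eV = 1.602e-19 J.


Radius R = 15/2 nm = 7.5e-09 m
Confinement energy dE = pi^2 * hbar^2 / (2 * m_eff * m_e * R^2)
dE = pi^2 * (1.055e-34)^2 / (2 * 0.206 * 9.109e-31 * (7.5e-09)^2) J, divided by 1.602e-19 J/eV
dE = 0.0325 eV
Total band gap = E_g(bulk) + dE = 2.87 + 0.0325 = 2.9025 eV

2.9025


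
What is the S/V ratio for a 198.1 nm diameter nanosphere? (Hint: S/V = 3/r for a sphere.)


Radius r = 198.1/2 = 99.05 nm
S/V = 3 / r = 3 / 99.05
S/V = 0.0303 nm^-1

0.0303


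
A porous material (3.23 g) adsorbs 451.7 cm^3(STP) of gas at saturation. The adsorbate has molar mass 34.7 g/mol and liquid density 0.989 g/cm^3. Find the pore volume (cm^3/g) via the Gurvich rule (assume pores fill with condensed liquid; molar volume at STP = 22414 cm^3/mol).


Moles adsorbed n = V_ads / 22414 = 451.7 / 22414 = 2.015258e-02 mol
Liquid volume V_liq = n * M / rho_liq = 2.015258e-02 * 34.7 / 0.989 = 0.70707 cm^3
Specific pore volume V_pore = V_liq / m_sample = 0.70707 / 3.23
V_pore = 0.2189 cm^3/g

0.2189


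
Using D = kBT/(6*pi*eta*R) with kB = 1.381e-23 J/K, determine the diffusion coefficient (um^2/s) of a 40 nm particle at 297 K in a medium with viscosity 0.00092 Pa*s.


Radius R = 40/2 = 20 nm = 2e-08 m
D = kB*T / (6*pi*eta*R)
D = 1.381e-23 * 297 / (6 * pi * 0.00092 * 2e-08)
D = 1.18258e-11 m^2/s = 11.826 um^2/s

11.826


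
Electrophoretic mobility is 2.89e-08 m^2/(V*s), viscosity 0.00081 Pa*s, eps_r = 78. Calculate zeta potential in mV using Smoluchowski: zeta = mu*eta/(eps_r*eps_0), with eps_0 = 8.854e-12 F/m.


Smoluchowski equation: zeta = mu * eta / (eps_r * eps_0)
zeta = 2.89e-08 * 0.00081 / (78 * 8.854e-12)
zeta = 0.033896 V = 33.9 mV

33.9


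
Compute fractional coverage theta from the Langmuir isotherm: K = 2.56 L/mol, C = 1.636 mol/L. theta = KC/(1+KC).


Langmuir isotherm: theta = K*C / (1 + K*C)
K*C = 2.56 * 1.636 = 4.18816
theta = 4.18816 / (1 + 4.18816) = 4.18816 / 5.18816
theta = 0.8073

0.8073


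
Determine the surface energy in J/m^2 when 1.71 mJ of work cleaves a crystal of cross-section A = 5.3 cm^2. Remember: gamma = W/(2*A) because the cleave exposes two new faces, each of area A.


Convert: A = 5.3 cm^2 = 0.00053 m^2, W = 1.71 mJ = 0.00171 J
Cleaving exposes two faces of area A, so total new surface = 2*A and gamma = W / (2*A)
gamma = 0.00171 / (2 * 0.00053)
gamma = 1.613 J/m^2

1.613


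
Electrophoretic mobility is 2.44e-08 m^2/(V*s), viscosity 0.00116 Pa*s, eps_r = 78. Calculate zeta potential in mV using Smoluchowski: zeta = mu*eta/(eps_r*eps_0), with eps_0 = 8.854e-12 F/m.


Smoluchowski equation: zeta = mu * eta / (eps_r * eps_0)
zeta = 2.44e-08 * 0.00116 / (78 * 8.854e-12)
zeta = 0.040984 V = 40.98 mV

40.98


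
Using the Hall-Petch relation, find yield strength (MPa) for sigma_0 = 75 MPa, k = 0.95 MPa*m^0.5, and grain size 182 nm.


d = 182 nm = 1.82e-07 m
sqrt(d) = 0.0004266146
Hall-Petch contribution = k / sqrt(d) = 0.95 / 0.0004266146 = 2226.8 MPa
sigma = sigma_0 + k/sqrt(d) = 75 + 2226.8 = 2301.8 MPa

2301.8


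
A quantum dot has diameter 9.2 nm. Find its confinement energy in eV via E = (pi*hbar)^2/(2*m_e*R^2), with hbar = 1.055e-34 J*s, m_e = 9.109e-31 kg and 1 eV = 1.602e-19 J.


Radius R = 9.2/2 = 4.6 nm = 4.6e-09 m
E = (pi * 1.055e-34)^2 / (2 * 9.109e-31 * (4.6e-09)^2)
E(J) = 2.84963e-21
E = E(J) / 1.602e-19 = 0.0178 eV

0.0178


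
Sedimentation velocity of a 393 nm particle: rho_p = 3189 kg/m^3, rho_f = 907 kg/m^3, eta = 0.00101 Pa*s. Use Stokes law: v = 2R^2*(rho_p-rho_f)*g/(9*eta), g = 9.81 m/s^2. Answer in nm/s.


Radius R = 393/2 nm = 1.965e-07 m
Density difference = 3189 - 907 = 2282 kg/m^3
v = 2 * R^2 * (rho_p - rho_f) * g / (9 * eta)
v = 2 * (1.965e-07)^2 * 2282 * 9.81 / (9 * 0.00101)
v = 1.90185e-07 m/s = 190.1848 nm/s

190.1848


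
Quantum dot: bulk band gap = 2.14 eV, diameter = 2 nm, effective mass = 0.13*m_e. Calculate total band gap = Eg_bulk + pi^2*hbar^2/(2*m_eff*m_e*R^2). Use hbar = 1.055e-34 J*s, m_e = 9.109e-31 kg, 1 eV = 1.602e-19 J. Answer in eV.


Radius R = 2/2 nm = 1e-09 m
Confinement energy dE = pi^2 * hbar^2 / (2 * m_eff * m_e * R^2)
dE = pi^2 * (1.055e-34)^2 / (2 * 0.13 * 9.109e-31 * (1e-09)^2) J, divided by 1.602e-19 J/eV
dE = 2.8953 eV
Total band gap = E_g(bulk) + dE = 2.14 + 2.8953 = 5.0353 eV

5.0353


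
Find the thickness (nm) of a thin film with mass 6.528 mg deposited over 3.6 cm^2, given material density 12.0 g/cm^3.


Convert: m = 6.528 mg = 6.5280e-06 kg, A = 3.6 cm^2 = 3.6000e-04 m^2, rho = 12.0 g/cm^3 = 12000 kg/m^3
t = m / (A * rho)
t = 6.5280e-06 / (3.6000e-04 * 12000)
t = 1.5111e-06 m = 1511.1 nm

1511.1


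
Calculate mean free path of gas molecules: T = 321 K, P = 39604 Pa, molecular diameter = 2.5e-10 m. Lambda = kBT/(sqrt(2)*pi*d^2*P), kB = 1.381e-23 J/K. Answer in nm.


Mean free path: lambda = kB*T / (sqrt(2) * pi * d^2 * P)
lambda = 1.381e-23 * 321 / (sqrt(2) * pi * (2.5e-10)^2 * 39604)
lambda = 4.03102e-07 m
lambda = 403.1 nm

403.1


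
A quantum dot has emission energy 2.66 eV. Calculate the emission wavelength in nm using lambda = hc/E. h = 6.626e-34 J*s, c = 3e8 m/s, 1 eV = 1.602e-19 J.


Convert energy: E = 2.66 eV = 2.66 * 1.602e-19 = 4.26132e-19 J
lambda = h*c / E = 6.626e-34 * 3e8 / 4.26132e-19
lambda = 4.66475e-07 m = 466.5 nm

466.5


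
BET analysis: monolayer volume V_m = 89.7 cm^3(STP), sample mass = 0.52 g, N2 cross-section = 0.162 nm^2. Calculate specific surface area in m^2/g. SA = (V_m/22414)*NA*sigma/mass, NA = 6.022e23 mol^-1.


Number of moles in monolayer = V_m / 22414 = 89.7 / 22414 = 0.00400196
Number of molecules = moles * NA = 0.00400196 * 6.022e23
SA = molecules * sigma / mass
SA = (89.7 / 22414) * 6.022e23 * 0.162e-18 / 0.52
SA = 750.8 m^2/g

750.8


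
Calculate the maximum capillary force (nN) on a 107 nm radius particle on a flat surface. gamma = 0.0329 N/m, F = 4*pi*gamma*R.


Convert radius: R = 107 nm = 1.07e-07 m
F = 4 * pi * gamma * R
F = 4 * pi * 0.0329 * 1.07e-07
F = 4.42374e-08 N = 44.2374 nN

44.2374


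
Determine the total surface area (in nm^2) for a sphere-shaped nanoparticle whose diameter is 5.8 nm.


Radius r = 5.8/2 = 2.9 nm
Surface area SA = 4 * pi * r^2
SA = 4 * pi * (2.9)^2
SA = 105.68 nm^2

105.68


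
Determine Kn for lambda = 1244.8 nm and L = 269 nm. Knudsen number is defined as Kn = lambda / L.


Knudsen number Kn = lambda / L
Kn = 1244.8 / 269
Kn = 4.6275

4.6275


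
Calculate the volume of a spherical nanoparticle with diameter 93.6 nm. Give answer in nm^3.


Radius r = 93.6/2 = 46.8 nm
Volume V = (4/3) * pi * r^3
V = (4/3) * pi * (46.8)^3
V = 429364.53 nm^3

429364.53


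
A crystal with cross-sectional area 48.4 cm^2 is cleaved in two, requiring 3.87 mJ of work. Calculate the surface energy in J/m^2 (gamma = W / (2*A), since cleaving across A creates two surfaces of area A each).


Convert: A = 48.4 cm^2 = 0.00484 m^2, W = 3.87 mJ = 0.00387 J
Cleaving exposes two faces of area A, so total new surface = 2*A and gamma = W / (2*A)
gamma = 0.00387 / (2 * 0.00484)
gamma = 0.4 J/m^2

0.4


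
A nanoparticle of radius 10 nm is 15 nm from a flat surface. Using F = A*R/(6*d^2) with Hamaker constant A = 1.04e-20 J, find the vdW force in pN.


Convert to SI: R = 10 nm = 1e-08 m, d = 15 nm = 1.5e-08 m
F = A * R / (6 * d^2)
F = 1.04e-20 * 1e-08 / (6 * (1.5e-08)^2)
F = 7.7037e-14 N = 0.077 pN

0.077


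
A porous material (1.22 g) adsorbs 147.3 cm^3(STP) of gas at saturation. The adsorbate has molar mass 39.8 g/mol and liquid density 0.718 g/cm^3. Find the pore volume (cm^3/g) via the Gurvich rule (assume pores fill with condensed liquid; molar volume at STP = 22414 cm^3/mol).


Moles adsorbed n = V_ads / 22414 = 147.3 / 22414 = 6.571785e-03 mol
Liquid volume V_liq = n * M / rho_liq = 6.571785e-03 * 39.8 / 0.718 = 0.36429 cm^3
Specific pore volume V_pore = V_liq / m_sample = 0.36429 / 1.22
V_pore = 0.2986 cm^3/g

0.2986


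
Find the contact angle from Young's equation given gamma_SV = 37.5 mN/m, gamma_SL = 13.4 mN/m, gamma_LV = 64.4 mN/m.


cos(theta) = (gamma_SV - gamma_SL) / gamma_LV
cos(theta) = (37.5 - 13.4) / 64.4
cos(theta) = 0.374224
theta = arccos(0.374224) = 68.02 degrees

68.02


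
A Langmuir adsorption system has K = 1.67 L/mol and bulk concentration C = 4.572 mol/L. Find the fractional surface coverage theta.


Langmuir isotherm: theta = K*C / (1 + K*C)
K*C = 1.67 * 4.572 = 7.63524
theta = 7.63524 / (1 + 7.63524) = 7.63524 / 8.63524
theta = 0.8842

0.8842


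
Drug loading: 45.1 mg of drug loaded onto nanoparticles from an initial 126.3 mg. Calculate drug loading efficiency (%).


Drug loading efficiency = (drug loaded / drug initial) * 100
DLE = 45.1 / 126.3 * 100
DLE = 0.3571 * 100
DLE = 35.71%

35.71


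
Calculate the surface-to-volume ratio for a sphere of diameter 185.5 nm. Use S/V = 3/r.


Radius r = 185.5/2 = 92.75 nm
S/V = 3 / r = 3 / 92.75
S/V = 0.0323 nm^-1

0.0323


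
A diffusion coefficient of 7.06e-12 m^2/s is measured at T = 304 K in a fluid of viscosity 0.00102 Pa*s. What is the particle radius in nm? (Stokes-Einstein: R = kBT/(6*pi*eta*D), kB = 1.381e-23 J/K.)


Stokes-Einstein: R = kB*T / (6*pi*eta*D)
R = 1.381e-23 * 304 / (6 * pi * 0.00102 * 7.06e-12)
R = 3.09287e-08 m = 30.93 nm

30.93


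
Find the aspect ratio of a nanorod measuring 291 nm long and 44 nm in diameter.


Aspect ratio AR = length / diameter
AR = 291 / 44
AR = 6.61

6.61


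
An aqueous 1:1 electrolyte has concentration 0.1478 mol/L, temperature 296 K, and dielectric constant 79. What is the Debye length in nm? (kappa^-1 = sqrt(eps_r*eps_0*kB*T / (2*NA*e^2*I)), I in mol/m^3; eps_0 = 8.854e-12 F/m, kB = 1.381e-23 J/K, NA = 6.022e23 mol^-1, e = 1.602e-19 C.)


Ionic strength I = 0.1478 * 1^2 * 1000 = 147.8 mol/m^3
kappa^-1 = sqrt(79 * 8.854e-12 * 1.381e-23 * 296 / (2 * 6.022e23 * (1.602e-19)^2 * 147.8))
kappa^-1 = 0.791 nm

0.791


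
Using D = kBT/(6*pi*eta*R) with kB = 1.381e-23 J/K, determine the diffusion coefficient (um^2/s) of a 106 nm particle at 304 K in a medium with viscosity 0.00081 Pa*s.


Radius R = 106/2 = 53 nm = 5.3e-08 m
D = kB*T / (6*pi*eta*R)
D = 1.381e-23 * 304 / (6 * pi * 0.00081 * 5.3e-08)
D = 5.18806e-12 m^2/s = 5.188 um^2/s

5.188


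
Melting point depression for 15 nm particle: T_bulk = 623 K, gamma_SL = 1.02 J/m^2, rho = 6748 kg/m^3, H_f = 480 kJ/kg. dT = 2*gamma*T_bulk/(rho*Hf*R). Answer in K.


Radius R = 15/2 = 7.5 nm = 7.5e-09 m
Convert H_f = 480 kJ/kg = 480000 J/kg
dT = 2 * gamma_SL * T_bulk / (rho * H_f * R)
dT = 2 * 1.02 * 623 / (6748 * 480000 * 7.5e-09)
dT = 52.3 K

52.3


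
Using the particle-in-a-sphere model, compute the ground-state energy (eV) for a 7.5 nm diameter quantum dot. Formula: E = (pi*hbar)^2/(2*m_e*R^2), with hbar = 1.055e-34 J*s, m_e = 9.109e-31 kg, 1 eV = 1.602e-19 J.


Radius R = 7.5/2 = 3.75 nm = 3.75e-09 m
E = (pi * 1.055e-34)^2 / (2 * 9.109e-31 * (3.75e-09)^2)
E(J) = 4.28787e-21
E = E(J) / 1.602e-19 = 0.0268 eV

0.0268


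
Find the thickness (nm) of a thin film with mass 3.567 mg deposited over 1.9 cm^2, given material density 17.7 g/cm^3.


Convert: m = 3.567 mg = 3.5670e-06 kg, A = 1.9 cm^2 = 1.9000e-04 m^2, rho = 17.7 g/cm^3 = 17700 kg/m^3
t = m / (A * rho)
t = 3.5670e-06 / (1.9000e-04 * 17700)
t = 1.0607e-06 m = 1060.7 nm

1060.7


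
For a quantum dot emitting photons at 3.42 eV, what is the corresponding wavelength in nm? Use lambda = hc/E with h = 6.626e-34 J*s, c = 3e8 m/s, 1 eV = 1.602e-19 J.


Convert energy: E = 3.42 eV = 3.42 * 1.602e-19 = 5.47884e-19 J
lambda = h*c / E = 6.626e-34 * 3e8 / 5.47884e-19
lambda = 3.62814e-07 m = 362.8 nm

362.8


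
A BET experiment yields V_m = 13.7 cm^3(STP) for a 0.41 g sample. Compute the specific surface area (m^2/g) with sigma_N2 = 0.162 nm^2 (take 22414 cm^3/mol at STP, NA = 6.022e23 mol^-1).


Number of moles in monolayer = V_m / 22414 = 13.7 / 22414 = 0.00061123
Number of molecules = moles * NA = 0.00061123 * 6.022e23
SA = molecules * sigma / mass
SA = (13.7 / 22414) * 6.022e23 * 0.162e-18 / 0.41
SA = 145.4 m^2/g

145.4


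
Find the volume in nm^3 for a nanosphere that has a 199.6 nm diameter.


Radius r = 199.6/2 = 99.8 nm
Volume V = (4/3) * pi * r^3
V = (4/3) * pi * (99.8)^3
V = 4163707.7 nm^3

4163707.7


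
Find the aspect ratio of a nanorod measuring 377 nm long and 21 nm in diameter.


Aspect ratio AR = length / diameter
AR = 377 / 21
AR = 17.95

17.95


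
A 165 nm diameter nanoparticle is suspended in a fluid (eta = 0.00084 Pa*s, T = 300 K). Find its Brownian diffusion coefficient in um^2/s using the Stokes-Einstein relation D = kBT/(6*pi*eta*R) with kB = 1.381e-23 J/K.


Radius R = 165/2 = 82.5 nm = 8.25e-08 m
D = kB*T / (6*pi*eta*R)
D = 1.381e-23 * 300 / (6 * pi * 0.00084 * 8.25e-08)
D = 3.17162e-12 m^2/s = 3.172 um^2/s

3.172


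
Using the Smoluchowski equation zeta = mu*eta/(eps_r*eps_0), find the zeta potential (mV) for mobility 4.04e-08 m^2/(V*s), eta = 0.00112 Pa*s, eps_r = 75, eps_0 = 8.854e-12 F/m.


Smoluchowski equation: zeta = mu * eta / (eps_r * eps_0)
zeta = 4.04e-08 * 0.00112 / (75 * 8.854e-12)
zeta = 0.068139 V = 68.14 mV

68.14


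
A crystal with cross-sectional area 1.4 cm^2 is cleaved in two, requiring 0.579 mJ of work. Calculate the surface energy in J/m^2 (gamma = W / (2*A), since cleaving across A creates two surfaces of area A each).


Convert: A = 1.4 cm^2 = 0.00014 m^2, W = 0.579 mJ = 0.000579 J
Cleaving exposes two faces of area A, so total new surface = 2*A and gamma = W / (2*A)
gamma = 0.000579 / (2 * 0.00014)
gamma = 2.068 J/m^2

2.068


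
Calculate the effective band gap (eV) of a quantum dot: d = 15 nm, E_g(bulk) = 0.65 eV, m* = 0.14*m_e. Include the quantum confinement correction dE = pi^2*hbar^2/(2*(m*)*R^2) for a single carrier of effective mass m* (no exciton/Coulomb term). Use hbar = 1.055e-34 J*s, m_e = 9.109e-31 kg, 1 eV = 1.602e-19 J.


Radius R = 15/2 nm = 7.5e-09 m
Confinement energy dE = pi^2 * hbar^2 / (2 * m_eff * m_e * R^2)
dE = pi^2 * (1.055e-34)^2 / (2 * 0.14 * 9.109e-31 * (7.5e-09)^2) J, divided by 1.602e-19 J/eV
dE = 0.0478 eV
Total band gap = E_g(bulk) + dE = 0.65 + 0.0478 = 0.6978 eV

0.6978


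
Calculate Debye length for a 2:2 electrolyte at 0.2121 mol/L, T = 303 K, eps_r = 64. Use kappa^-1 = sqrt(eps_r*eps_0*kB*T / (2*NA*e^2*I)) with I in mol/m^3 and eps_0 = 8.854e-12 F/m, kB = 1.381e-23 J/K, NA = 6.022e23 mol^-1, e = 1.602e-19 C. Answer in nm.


Ionic strength I = 0.2121 * 2^2 * 1000 = 848.4 mol/m^3
kappa^-1 = sqrt(64 * 8.854e-12 * 1.381e-23 * 303 / (2 * 6.022e23 * (1.602e-19)^2 * 848.4))
kappa^-1 = 0.301 nm

0.301


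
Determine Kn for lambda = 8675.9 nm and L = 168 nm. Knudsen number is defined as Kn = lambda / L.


Knudsen number Kn = lambda / L
Kn = 8675.9 / 168
Kn = 51.6423

51.6423


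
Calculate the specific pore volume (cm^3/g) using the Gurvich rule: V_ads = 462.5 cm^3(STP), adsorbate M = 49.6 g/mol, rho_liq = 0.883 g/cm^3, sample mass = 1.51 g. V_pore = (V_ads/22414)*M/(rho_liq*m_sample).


Moles adsorbed n = V_ads / 22414 = 462.5 / 22414 = 2.063442e-02 mol
Liquid volume V_liq = n * M / rho_liq = 2.063442e-02 * 49.6 / 0.883 = 1.15908 cm^3
Specific pore volume V_pore = V_liq / m_sample = 1.15908 / 1.51
V_pore = 0.7676 cm^3/g

0.7676


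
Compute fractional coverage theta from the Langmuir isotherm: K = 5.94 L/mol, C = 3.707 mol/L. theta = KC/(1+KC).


Langmuir isotherm: theta = K*C / (1 + K*C)
K*C = 5.94 * 3.707 = 22.01958
theta = 22.01958 / (1 + 22.01958) = 22.01958 / 23.01958
theta = 0.9566

0.9566


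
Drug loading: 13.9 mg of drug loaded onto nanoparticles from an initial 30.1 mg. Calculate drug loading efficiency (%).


Drug loading efficiency = (drug loaded / drug initial) * 100
DLE = 13.9 / 30.1 * 100
DLE = 0.4618 * 100
DLE = 46.18%

46.18


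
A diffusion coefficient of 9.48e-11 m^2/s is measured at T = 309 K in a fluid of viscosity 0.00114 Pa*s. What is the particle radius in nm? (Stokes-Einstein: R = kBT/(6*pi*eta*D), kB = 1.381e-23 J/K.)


Stokes-Einstein: R = kB*T / (6*pi*eta*D)
R = 1.381e-23 * 309 / (6 * pi * 0.00114 * 9.48e-11)
R = 2.09478e-09 m = 2.09 nm

2.09


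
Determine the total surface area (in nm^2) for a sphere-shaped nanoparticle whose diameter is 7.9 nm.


Radius r = 7.9/2 = 3.95 nm
Surface area SA = 4 * pi * r^2
SA = 4 * pi * (3.95)^2
SA = 196.07 nm^2

196.07


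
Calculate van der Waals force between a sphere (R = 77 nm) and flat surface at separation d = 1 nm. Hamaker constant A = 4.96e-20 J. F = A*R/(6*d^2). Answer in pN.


Convert to SI: R = 77 nm = 7.7e-08 m, d = 1 nm = 1e-09 m
F = A * R / (6 * d^2)
F = 4.96e-20 * 7.7e-08 / (6 * (1e-09)^2)
F = 6.36533e-10 N = 636.533 pN

636.533


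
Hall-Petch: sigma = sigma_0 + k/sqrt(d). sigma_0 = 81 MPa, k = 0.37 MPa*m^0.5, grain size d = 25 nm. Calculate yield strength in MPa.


d = 25 nm = 2.5e-08 m
sqrt(d) = 0.0001581139
Hall-Petch contribution = k / sqrt(d) = 0.37 / 0.0001581139 = 2340.1 MPa
sigma = sigma_0 + k/sqrt(d) = 81 + 2340.1 = 2421.1 MPa

2421.1


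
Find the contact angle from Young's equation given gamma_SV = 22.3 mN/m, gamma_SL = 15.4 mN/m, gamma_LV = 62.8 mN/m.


cos(theta) = (gamma_SV - gamma_SL) / gamma_LV
cos(theta) = (22.3 - 15.4) / 62.8
cos(theta) = 0.109873
theta = arccos(0.109873) = 83.69 degrees

83.69


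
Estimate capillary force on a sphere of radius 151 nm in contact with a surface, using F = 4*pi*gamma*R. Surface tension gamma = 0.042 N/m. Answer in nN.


Convert radius: R = 151 nm = 1.51e-07 m
F = 4 * pi * gamma * R
F = 4 * pi * 0.042 * 1.51e-07
F = 7.96959e-08 N = 79.6959 nN

79.6959


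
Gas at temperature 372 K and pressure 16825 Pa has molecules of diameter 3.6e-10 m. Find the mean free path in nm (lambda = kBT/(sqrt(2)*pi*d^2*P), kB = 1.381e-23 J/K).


Mean free path: lambda = kB*T / (sqrt(2) * pi * d^2 * P)
lambda = 1.381e-23 * 372 / (sqrt(2) * pi * (3.6e-10)^2 * 16825)
lambda = 5.30288e-07 m
lambda = 530.29 nm

530.29
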